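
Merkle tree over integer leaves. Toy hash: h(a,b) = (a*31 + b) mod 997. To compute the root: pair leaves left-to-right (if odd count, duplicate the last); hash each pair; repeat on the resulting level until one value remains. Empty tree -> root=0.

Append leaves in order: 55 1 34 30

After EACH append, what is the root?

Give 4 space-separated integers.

After append 55 (leaves=[55]):
  L0: [55]
  root=55
After append 1 (leaves=[55, 1]):
  L0: [55, 1]
  L1: h(55,1)=(55*31+1)%997=709 -> [709]
  root=709
After append 34 (leaves=[55, 1, 34]):
  L0: [55, 1, 34]
  L1: h(55,1)=(55*31+1)%997=709 h(34,34)=(34*31+34)%997=91 -> [709, 91]
  L2: h(709,91)=(709*31+91)%997=136 -> [136]
  root=136
After append 30 (leaves=[55, 1, 34, 30]):
  L0: [55, 1, 34, 30]
  L1: h(55,1)=(55*31+1)%997=709 h(34,30)=(34*31+30)%997=87 -> [709, 87]
  L2: h(709,87)=(709*31+87)%997=132 -> [132]
  root=132

Answer: 55 709 136 132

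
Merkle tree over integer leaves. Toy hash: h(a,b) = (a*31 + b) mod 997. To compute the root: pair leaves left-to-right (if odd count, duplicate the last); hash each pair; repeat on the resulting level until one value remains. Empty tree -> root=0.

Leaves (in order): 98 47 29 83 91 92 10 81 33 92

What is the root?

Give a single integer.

Answer: 490

Derivation:
L0: [98, 47, 29, 83, 91, 92, 10, 81, 33, 92]
L1: h(98,47)=(98*31+47)%997=94 h(29,83)=(29*31+83)%997=982 h(91,92)=(91*31+92)%997=919 h(10,81)=(10*31+81)%997=391 h(33,92)=(33*31+92)%997=118 -> [94, 982, 919, 391, 118]
L2: h(94,982)=(94*31+982)%997=905 h(919,391)=(919*31+391)%997=964 h(118,118)=(118*31+118)%997=785 -> [905, 964, 785]
L3: h(905,964)=(905*31+964)%997=106 h(785,785)=(785*31+785)%997=195 -> [106, 195]
L4: h(106,195)=(106*31+195)%997=490 -> [490]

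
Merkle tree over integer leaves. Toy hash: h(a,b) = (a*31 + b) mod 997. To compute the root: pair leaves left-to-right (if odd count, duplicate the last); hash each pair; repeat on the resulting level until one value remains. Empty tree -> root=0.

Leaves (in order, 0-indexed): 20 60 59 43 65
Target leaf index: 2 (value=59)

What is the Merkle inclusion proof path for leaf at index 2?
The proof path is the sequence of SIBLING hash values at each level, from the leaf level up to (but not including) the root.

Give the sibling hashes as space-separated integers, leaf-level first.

L0 (leaves): [20, 60, 59, 43, 65], target index=2
L1: h(20,60)=(20*31+60)%997=680 [pair 0] h(59,43)=(59*31+43)%997=875 [pair 1] h(65,65)=(65*31+65)%997=86 [pair 2] -> [680, 875, 86]
  Sibling for proof at L0: 43
L2: h(680,875)=(680*31+875)%997=21 [pair 0] h(86,86)=(86*31+86)%997=758 [pair 1] -> [21, 758]
  Sibling for proof at L1: 680
L3: h(21,758)=(21*31+758)%997=412 [pair 0] -> [412]
  Sibling for proof at L2: 758
Root: 412
Proof path (sibling hashes from leaf to root): [43, 680, 758]

Answer: 43 680 758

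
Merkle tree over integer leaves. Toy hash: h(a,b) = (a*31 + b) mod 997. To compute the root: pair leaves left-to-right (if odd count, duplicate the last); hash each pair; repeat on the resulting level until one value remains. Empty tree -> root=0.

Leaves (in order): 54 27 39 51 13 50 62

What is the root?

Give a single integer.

L0: [54, 27, 39, 51, 13, 50, 62]
L1: h(54,27)=(54*31+27)%997=704 h(39,51)=(39*31+51)%997=263 h(13,50)=(13*31+50)%997=453 h(62,62)=(62*31+62)%997=987 -> [704, 263, 453, 987]
L2: h(704,263)=(704*31+263)%997=153 h(453,987)=(453*31+987)%997=75 -> [153, 75]
L3: h(153,75)=(153*31+75)%997=830 -> [830]

Answer: 830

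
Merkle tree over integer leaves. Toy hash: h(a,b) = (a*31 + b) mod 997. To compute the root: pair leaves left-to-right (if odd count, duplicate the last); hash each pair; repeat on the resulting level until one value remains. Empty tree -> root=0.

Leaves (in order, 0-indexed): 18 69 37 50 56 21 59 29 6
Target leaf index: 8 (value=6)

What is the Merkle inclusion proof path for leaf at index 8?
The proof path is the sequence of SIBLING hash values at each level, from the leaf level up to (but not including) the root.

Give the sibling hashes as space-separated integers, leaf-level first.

L0 (leaves): [18, 69, 37, 50, 56, 21, 59, 29, 6], target index=8
L1: h(18,69)=(18*31+69)%997=627 [pair 0] h(37,50)=(37*31+50)%997=200 [pair 1] h(56,21)=(56*31+21)%997=760 [pair 2] h(59,29)=(59*31+29)%997=861 [pair 3] h(6,6)=(6*31+6)%997=192 [pair 4] -> [627, 200, 760, 861, 192]
  Sibling for proof at L0: 6
L2: h(627,200)=(627*31+200)%997=694 [pair 0] h(760,861)=(760*31+861)%997=493 [pair 1] h(192,192)=(192*31+192)%997=162 [pair 2] -> [694, 493, 162]
  Sibling for proof at L1: 192
L3: h(694,493)=(694*31+493)%997=73 [pair 0] h(162,162)=(162*31+162)%997=199 [pair 1] -> [73, 199]
  Sibling for proof at L2: 162
L4: h(73,199)=(73*31+199)%997=468 [pair 0] -> [468]
  Sibling for proof at L3: 73
Root: 468
Proof path (sibling hashes from leaf to root): [6, 192, 162, 73]

Answer: 6 192 162 73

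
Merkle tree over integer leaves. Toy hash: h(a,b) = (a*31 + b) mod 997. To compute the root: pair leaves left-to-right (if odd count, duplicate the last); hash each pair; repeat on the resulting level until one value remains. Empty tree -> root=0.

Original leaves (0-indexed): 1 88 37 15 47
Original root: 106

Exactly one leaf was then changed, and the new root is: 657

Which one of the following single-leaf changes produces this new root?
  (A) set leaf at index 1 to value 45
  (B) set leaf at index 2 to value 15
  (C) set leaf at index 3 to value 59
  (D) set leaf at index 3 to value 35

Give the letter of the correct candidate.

Original leaves: [1, 88, 37, 15, 47]
Target new root: 657
Try each candidate change and compute the resulting root:
Candidate A: set leaf[1] = 45 -> leaves = [1, 45, 37, 15, 47]
  L0: [1, 45, 37, 15, 47]
  L1: h(1,45)=(1*31+45)%997=76 h(37,15)=(37*31+15)%997=165 h(47,47)=(47*31+47)%997=507 -> [76, 165, 507]
  L2: h(76,165)=(76*31+165)%997=527 h(507,507)=(507*31+507)%997=272 -> [527, 272]
  L3: h(527,272)=(527*31+272)%997=657 -> [657]
  root = 657 == target 657  ** MATCH **
Candidate B: set leaf[2] = 15 -> leaves = [1, 88, 15, 15, 47]
  L0: [1, 88, 15, 15, 47]
  L1: h(1,88)=(1*31+88)%997=119 h(15,15)=(15*31+15)%997=480 h(47,47)=(47*31+47)%997=507 -> [119, 480, 507]
  L2: h(119,480)=(119*31+480)%997=181 h(507,507)=(507*31+507)%997=272 -> [181, 272]
  L3: h(181,272)=(181*31+272)%997=898 -> [898]
  root = 898 != target 657
Candidate C: set leaf[3] = 59 -> leaves = [1, 88, 37, 59, 47]
  L0: [1, 88, 37, 59, 47]
  L1: h(1,88)=(1*31+88)%997=119 h(37,59)=(37*31+59)%997=209 h(47,47)=(47*31+47)%997=507 -> [119, 209, 507]
  L2: h(119,209)=(119*31+209)%997=907 h(507,507)=(507*31+507)%997=272 -> [907, 272]
  L3: h(907,272)=(907*31+272)%997=473 -> [473]
  root = 473 != target 657
Candidate D: set leaf[3] = 35 -> leaves = [1, 88, 37, 35, 47]
  L0: [1, 88, 37, 35, 47]
  L1: h(1,88)=(1*31+88)%997=119 h(37,35)=(37*31+35)%997=185 h(47,47)=(47*31+47)%997=507 -> [119, 185, 507]
  L2: h(119,185)=(119*31+185)%997=883 h(507,507)=(507*31+507)%997=272 -> [883, 272]
  L3: h(883,272)=(883*31+272)%997=726 -> [726]
  root = 726 != target 657
Candidate A produces the target root.

Answer: A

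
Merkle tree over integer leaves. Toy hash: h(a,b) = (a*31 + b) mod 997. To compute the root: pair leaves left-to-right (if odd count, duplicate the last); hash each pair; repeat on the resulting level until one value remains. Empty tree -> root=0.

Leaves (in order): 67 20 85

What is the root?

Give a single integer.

L0: [67, 20, 85]
L1: h(67,20)=(67*31+20)%997=103 h(85,85)=(85*31+85)%997=726 -> [103, 726]
L2: h(103,726)=(103*31+726)%997=928 -> [928]

Answer: 928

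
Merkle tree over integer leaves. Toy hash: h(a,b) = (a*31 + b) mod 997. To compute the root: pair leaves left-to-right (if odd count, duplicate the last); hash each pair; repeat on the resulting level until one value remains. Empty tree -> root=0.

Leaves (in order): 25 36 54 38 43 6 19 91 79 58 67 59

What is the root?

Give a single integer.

L0: [25, 36, 54, 38, 43, 6, 19, 91, 79, 58, 67, 59]
L1: h(25,36)=(25*31+36)%997=811 h(54,38)=(54*31+38)%997=715 h(43,6)=(43*31+6)%997=342 h(19,91)=(19*31+91)%997=680 h(79,58)=(79*31+58)%997=513 h(67,59)=(67*31+59)%997=142 -> [811, 715, 342, 680, 513, 142]
L2: h(811,715)=(811*31+715)%997=931 h(342,680)=(342*31+680)%997=315 h(513,142)=(513*31+142)%997=93 -> [931, 315, 93]
L3: h(931,315)=(931*31+315)%997=263 h(93,93)=(93*31+93)%997=982 -> [263, 982]
L4: h(263,982)=(263*31+982)%997=162 -> [162]

Answer: 162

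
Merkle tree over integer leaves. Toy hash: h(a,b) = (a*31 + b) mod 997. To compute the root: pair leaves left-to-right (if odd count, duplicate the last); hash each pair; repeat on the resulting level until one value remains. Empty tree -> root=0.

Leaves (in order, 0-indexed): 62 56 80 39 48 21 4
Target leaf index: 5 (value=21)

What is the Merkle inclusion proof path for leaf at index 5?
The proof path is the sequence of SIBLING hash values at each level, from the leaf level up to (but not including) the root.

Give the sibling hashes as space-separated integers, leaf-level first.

Answer: 48 128 29

Derivation:
L0 (leaves): [62, 56, 80, 39, 48, 21, 4], target index=5
L1: h(62,56)=(62*31+56)%997=981 [pair 0] h(80,39)=(80*31+39)%997=525 [pair 1] h(48,21)=(48*31+21)%997=512 [pair 2] h(4,4)=(4*31+4)%997=128 [pair 3] -> [981, 525, 512, 128]
  Sibling for proof at L0: 48
L2: h(981,525)=(981*31+525)%997=29 [pair 0] h(512,128)=(512*31+128)%997=48 [pair 1] -> [29, 48]
  Sibling for proof at L1: 128
L3: h(29,48)=(29*31+48)%997=947 [pair 0] -> [947]
  Sibling for proof at L2: 29
Root: 947
Proof path (sibling hashes from leaf to root): [48, 128, 29]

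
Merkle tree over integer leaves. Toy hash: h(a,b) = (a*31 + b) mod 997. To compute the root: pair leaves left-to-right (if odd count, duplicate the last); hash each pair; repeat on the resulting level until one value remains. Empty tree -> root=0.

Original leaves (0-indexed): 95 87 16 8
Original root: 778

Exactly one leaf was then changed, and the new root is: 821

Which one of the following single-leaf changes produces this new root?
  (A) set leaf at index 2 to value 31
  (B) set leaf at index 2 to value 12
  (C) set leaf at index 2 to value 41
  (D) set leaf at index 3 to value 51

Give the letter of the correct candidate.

Original leaves: [95, 87, 16, 8]
Target new root: 821
Try each candidate change and compute the resulting root:
Candidate A: set leaf[2] = 31 -> leaves = [95, 87, 31, 8]
  L0: [95, 87, 31, 8]
  L1: h(95,87)=(95*31+87)%997=41 h(31,8)=(31*31+8)%997=969 -> [41, 969]
  L2: h(41,969)=(41*31+969)%997=246 -> [246]
  root = 246 != target 821
Candidate B: set leaf[2] = 12 -> leaves = [95, 87, 12, 8]
  L0: [95, 87, 12, 8]
  L1: h(95,87)=(95*31+87)%997=41 h(12,8)=(12*31+8)%997=380 -> [41, 380]
  L2: h(41,380)=(41*31+380)%997=654 -> [654]
  root = 654 != target 821
Candidate C: set leaf[2] = 41 -> leaves = [95, 87, 41, 8]
  L0: [95, 87, 41, 8]
  L1: h(95,87)=(95*31+87)%997=41 h(41,8)=(41*31+8)%997=282 -> [41, 282]
  L2: h(41,282)=(41*31+282)%997=556 -> [556]
  root = 556 != target 821
Candidate D: set leaf[3] = 51 -> leaves = [95, 87, 16, 51]
  L0: [95, 87, 16, 51]
  L1: h(95,87)=(95*31+87)%997=41 h(16,51)=(16*31+51)%997=547 -> [41, 547]
  L2: h(41,547)=(41*31+547)%997=821 -> [821]
  root = 821 == target 821  ** MATCH **
Candidate D produces the target root.

Answer: D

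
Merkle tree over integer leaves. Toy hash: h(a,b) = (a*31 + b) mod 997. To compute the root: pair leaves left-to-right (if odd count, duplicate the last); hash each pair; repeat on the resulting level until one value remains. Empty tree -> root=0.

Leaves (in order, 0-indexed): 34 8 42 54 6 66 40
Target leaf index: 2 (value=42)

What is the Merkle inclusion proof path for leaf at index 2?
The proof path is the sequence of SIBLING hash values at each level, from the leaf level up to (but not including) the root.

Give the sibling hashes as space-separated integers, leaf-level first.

L0 (leaves): [34, 8, 42, 54, 6, 66, 40], target index=2
L1: h(34,8)=(34*31+8)%997=65 [pair 0] h(42,54)=(42*31+54)%997=359 [pair 1] h(6,66)=(6*31+66)%997=252 [pair 2] h(40,40)=(40*31+40)%997=283 [pair 3] -> [65, 359, 252, 283]
  Sibling for proof at L0: 54
L2: h(65,359)=(65*31+359)%997=380 [pair 0] h(252,283)=(252*31+283)%997=119 [pair 1] -> [380, 119]
  Sibling for proof at L1: 65
L3: h(380,119)=(380*31+119)%997=932 [pair 0] -> [932]
  Sibling for proof at L2: 119
Root: 932
Proof path (sibling hashes from leaf to root): [54, 65, 119]

Answer: 54 65 119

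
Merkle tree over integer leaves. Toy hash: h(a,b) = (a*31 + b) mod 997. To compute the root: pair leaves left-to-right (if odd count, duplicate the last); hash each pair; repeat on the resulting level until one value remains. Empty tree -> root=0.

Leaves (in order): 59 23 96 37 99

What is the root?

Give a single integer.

L0: [59, 23, 96, 37, 99]
L1: h(59,23)=(59*31+23)%997=855 h(96,37)=(96*31+37)%997=22 h(99,99)=(99*31+99)%997=177 -> [855, 22, 177]
L2: h(855,22)=(855*31+22)%997=605 h(177,177)=(177*31+177)%997=679 -> [605, 679]
L3: h(605,679)=(605*31+679)%997=491 -> [491]

Answer: 491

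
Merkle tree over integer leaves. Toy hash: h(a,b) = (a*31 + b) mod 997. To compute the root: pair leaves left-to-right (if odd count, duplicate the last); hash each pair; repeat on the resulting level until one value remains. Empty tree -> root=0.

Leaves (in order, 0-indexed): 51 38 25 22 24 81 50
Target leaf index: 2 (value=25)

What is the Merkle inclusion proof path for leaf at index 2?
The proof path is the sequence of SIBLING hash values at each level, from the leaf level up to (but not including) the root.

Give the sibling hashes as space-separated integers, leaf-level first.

L0 (leaves): [51, 38, 25, 22, 24, 81, 50], target index=2
L1: h(51,38)=(51*31+38)%997=622 [pair 0] h(25,22)=(25*31+22)%997=797 [pair 1] h(24,81)=(24*31+81)%997=825 [pair 2] h(50,50)=(50*31+50)%997=603 [pair 3] -> [622, 797, 825, 603]
  Sibling for proof at L0: 22
L2: h(622,797)=(622*31+797)%997=139 [pair 0] h(825,603)=(825*31+603)%997=256 [pair 1] -> [139, 256]
  Sibling for proof at L1: 622
L3: h(139,256)=(139*31+256)%997=577 [pair 0] -> [577]
  Sibling for proof at L2: 256
Root: 577
Proof path (sibling hashes from leaf to root): [22, 622, 256]

Answer: 22 622 256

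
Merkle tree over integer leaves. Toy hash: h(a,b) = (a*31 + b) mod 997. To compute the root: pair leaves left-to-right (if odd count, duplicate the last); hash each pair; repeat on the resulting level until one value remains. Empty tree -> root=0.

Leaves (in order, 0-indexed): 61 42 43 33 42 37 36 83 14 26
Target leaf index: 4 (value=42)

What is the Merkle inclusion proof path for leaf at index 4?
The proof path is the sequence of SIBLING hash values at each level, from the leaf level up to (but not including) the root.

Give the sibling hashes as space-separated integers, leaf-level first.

Answer: 37 202 472 456

Derivation:
L0 (leaves): [61, 42, 43, 33, 42, 37, 36, 83, 14, 26], target index=4
L1: h(61,42)=(61*31+42)%997=936 [pair 0] h(43,33)=(43*31+33)%997=369 [pair 1] h(42,37)=(42*31+37)%997=342 [pair 2] h(36,83)=(36*31+83)%997=202 [pair 3] h(14,26)=(14*31+26)%997=460 [pair 4] -> [936, 369, 342, 202, 460]
  Sibling for proof at L0: 37
L2: h(936,369)=(936*31+369)%997=472 [pair 0] h(342,202)=(342*31+202)%997=834 [pair 1] h(460,460)=(460*31+460)%997=762 [pair 2] -> [472, 834, 762]
  Sibling for proof at L1: 202
L3: h(472,834)=(472*31+834)%997=511 [pair 0] h(762,762)=(762*31+762)%997=456 [pair 1] -> [511, 456]
  Sibling for proof at L2: 472
L4: h(511,456)=(511*31+456)%997=345 [pair 0] -> [345]
  Sibling for proof at L3: 456
Root: 345
Proof path (sibling hashes from leaf to root): [37, 202, 472, 456]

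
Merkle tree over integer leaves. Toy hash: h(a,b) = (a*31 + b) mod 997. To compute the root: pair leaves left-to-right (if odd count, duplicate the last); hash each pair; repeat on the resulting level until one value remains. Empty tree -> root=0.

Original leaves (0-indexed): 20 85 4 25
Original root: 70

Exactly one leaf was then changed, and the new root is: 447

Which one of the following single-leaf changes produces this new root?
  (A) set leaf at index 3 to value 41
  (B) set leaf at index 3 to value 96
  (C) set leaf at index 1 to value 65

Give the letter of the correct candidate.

Original leaves: [20, 85, 4, 25]
Target new root: 447
Try each candidate change and compute the resulting root:
Candidate A: set leaf[3] = 41 -> leaves = [20, 85, 4, 41]
  L0: [20, 85, 4, 41]
  L1: h(20,85)=(20*31+85)%997=705 h(4,41)=(4*31+41)%997=165 -> [705, 165]
  L2: h(705,165)=(705*31+165)%997=86 -> [86]
  root = 86 != target 447
Candidate B: set leaf[3] = 96 -> leaves = [20, 85, 4, 96]
  L0: [20, 85, 4, 96]
  L1: h(20,85)=(20*31+85)%997=705 h(4,96)=(4*31+96)%997=220 -> [705, 220]
  L2: h(705,220)=(705*31+220)%997=141 -> [141]
  root = 141 != target 447
Candidate C: set leaf[1] = 65 -> leaves = [20, 65, 4, 25]
  L0: [20, 65, 4, 25]
  L1: h(20,65)=(20*31+65)%997=685 h(4,25)=(4*31+25)%997=149 -> [685, 149]
  L2: h(685,149)=(685*31+149)%997=447 -> [447]
  root = 447 == target 447  ** MATCH **
Candidate C produces the target root.

Answer: C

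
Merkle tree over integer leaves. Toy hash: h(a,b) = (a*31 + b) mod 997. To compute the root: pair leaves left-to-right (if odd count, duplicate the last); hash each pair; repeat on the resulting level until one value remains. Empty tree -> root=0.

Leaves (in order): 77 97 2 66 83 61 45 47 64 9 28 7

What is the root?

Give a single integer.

L0: [77, 97, 2, 66, 83, 61, 45, 47, 64, 9, 28, 7]
L1: h(77,97)=(77*31+97)%997=490 h(2,66)=(2*31+66)%997=128 h(83,61)=(83*31+61)%997=640 h(45,47)=(45*31+47)%997=445 h(64,9)=(64*31+9)%997=996 h(28,7)=(28*31+7)%997=875 -> [490, 128, 640, 445, 996, 875]
L2: h(490,128)=(490*31+128)%997=363 h(640,445)=(640*31+445)%997=345 h(996,875)=(996*31+875)%997=844 -> [363, 345, 844]
L3: h(363,345)=(363*31+345)%997=631 h(844,844)=(844*31+844)%997=89 -> [631, 89]
L4: h(631,89)=(631*31+89)%997=707 -> [707]

Answer: 707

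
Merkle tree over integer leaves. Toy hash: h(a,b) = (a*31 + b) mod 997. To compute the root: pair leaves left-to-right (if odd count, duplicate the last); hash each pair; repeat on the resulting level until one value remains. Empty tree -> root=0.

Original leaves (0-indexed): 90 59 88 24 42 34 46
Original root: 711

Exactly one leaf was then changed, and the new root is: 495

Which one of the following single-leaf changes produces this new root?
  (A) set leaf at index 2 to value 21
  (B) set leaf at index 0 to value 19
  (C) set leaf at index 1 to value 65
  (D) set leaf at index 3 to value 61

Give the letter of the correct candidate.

Original leaves: [90, 59, 88, 24, 42, 34, 46]
Target new root: 495
Try each candidate change and compute the resulting root:
Candidate A: set leaf[2] = 21 -> leaves = [90, 59, 21, 24, 42, 34, 46]
  L0: [90, 59, 21, 24, 42, 34, 46]
  L1: h(90,59)=(90*31+59)%997=855 h(21,24)=(21*31+24)%997=675 h(42,34)=(42*31+34)%997=339 h(46,46)=(46*31+46)%997=475 -> [855, 675, 339, 475]
  L2: h(855,675)=(855*31+675)%997=261 h(339,475)=(339*31+475)%997=17 -> [261, 17]
  L3: h(261,17)=(261*31+17)%997=132 -> [132]
  root = 132 != target 495
Candidate B: set leaf[0] = 19 -> leaves = [19, 59, 88, 24, 42, 34, 46]
  L0: [19, 59, 88, 24, 42, 34, 46]
  L1: h(19,59)=(19*31+59)%997=648 h(88,24)=(88*31+24)%997=758 h(42,34)=(42*31+34)%997=339 h(46,46)=(46*31+46)%997=475 -> [648, 758, 339, 475]
  L2: h(648,758)=(648*31+758)%997=906 h(339,475)=(339*31+475)%997=17 -> [906, 17]
  L3: h(906,17)=(906*31+17)%997=187 -> [187]
  root = 187 != target 495
Candidate C: set leaf[1] = 65 -> leaves = [90, 65, 88, 24, 42, 34, 46]
  L0: [90, 65, 88, 24, 42, 34, 46]
  L1: h(90,65)=(90*31+65)%997=861 h(88,24)=(88*31+24)%997=758 h(42,34)=(42*31+34)%997=339 h(46,46)=(46*31+46)%997=475 -> [861, 758, 339, 475]
  L2: h(861,758)=(861*31+758)%997=530 h(339,475)=(339*31+475)%997=17 -> [530, 17]
  L3: h(530,17)=(530*31+17)%997=495 -> [495]
  root = 495 == target 495  ** MATCH **
Candidate D: set leaf[3] = 61 -> leaves = [90, 59, 88, 61, 42, 34, 46]
  L0: [90, 59, 88, 61, 42, 34, 46]
  L1: h(90,59)=(90*31+59)%997=855 h(88,61)=(88*31+61)%997=795 h(42,34)=(42*31+34)%997=339 h(46,46)=(46*31+46)%997=475 -> [855, 795, 339, 475]
  L2: h(855,795)=(855*31+795)%997=381 h(339,475)=(339*31+475)%997=17 -> [381, 17]
  L3: h(381,17)=(381*31+17)%997=861 -> [861]
  root = 861 != target 495
Candidate C produces the target root.

Answer: C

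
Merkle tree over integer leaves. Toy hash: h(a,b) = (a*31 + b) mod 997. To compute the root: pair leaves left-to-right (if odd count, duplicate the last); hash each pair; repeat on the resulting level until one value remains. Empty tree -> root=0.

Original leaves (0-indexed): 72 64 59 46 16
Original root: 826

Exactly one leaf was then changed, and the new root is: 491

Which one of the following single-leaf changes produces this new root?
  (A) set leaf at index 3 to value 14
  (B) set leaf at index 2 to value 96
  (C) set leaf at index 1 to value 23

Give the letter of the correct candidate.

Original leaves: [72, 64, 59, 46, 16]
Target new root: 491
Try each candidate change and compute the resulting root:
Candidate A: set leaf[3] = 14 -> leaves = [72, 64, 59, 14, 16]
  L0: [72, 64, 59, 14, 16]
  L1: h(72,64)=(72*31+64)%997=302 h(59,14)=(59*31+14)%997=846 h(16,16)=(16*31+16)%997=512 -> [302, 846, 512]
  L2: h(302,846)=(302*31+846)%997=238 h(512,512)=(512*31+512)%997=432 -> [238, 432]
  L3: h(238,432)=(238*31+432)%997=831 -> [831]
  root = 831 != target 491
Candidate B: set leaf[2] = 96 -> leaves = [72, 64, 96, 46, 16]
  L0: [72, 64, 96, 46, 16]
  L1: h(72,64)=(72*31+64)%997=302 h(96,46)=(96*31+46)%997=31 h(16,16)=(16*31+16)%997=512 -> [302, 31, 512]
  L2: h(302,31)=(302*31+31)%997=420 h(512,512)=(512*31+512)%997=432 -> [420, 432]
  L3: h(420,432)=(420*31+432)%997=491 -> [491]
  root = 491 == target 491  ** MATCH **
Candidate C: set leaf[1] = 23 -> leaves = [72, 23, 59, 46, 16]
  L0: [72, 23, 59, 46, 16]
  L1: h(72,23)=(72*31+23)%997=261 h(59,46)=(59*31+46)%997=878 h(16,16)=(16*31+16)%997=512 -> [261, 878, 512]
  L2: h(261,878)=(261*31+878)%997=993 h(512,512)=(512*31+512)%997=432 -> [993, 432]
  L3: h(993,432)=(993*31+432)%997=308 -> [308]
  root = 308 != target 491
Candidate B produces the target root.

Answer: B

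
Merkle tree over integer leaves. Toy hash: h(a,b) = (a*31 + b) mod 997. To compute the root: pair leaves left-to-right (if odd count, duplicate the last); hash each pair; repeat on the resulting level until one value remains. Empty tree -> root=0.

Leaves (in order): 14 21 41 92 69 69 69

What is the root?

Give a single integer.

Answer: 817

Derivation:
L0: [14, 21, 41, 92, 69, 69, 69]
L1: h(14,21)=(14*31+21)%997=455 h(41,92)=(41*31+92)%997=366 h(69,69)=(69*31+69)%997=214 h(69,69)=(69*31+69)%997=214 -> [455, 366, 214, 214]
L2: h(455,366)=(455*31+366)%997=513 h(214,214)=(214*31+214)%997=866 -> [513, 866]
L3: h(513,866)=(513*31+866)%997=817 -> [817]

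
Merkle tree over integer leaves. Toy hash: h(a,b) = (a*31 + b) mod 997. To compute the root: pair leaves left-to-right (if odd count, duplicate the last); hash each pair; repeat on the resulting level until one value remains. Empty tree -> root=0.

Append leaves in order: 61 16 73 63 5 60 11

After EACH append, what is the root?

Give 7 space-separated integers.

Answer: 61 910 636 626 598 364 501

Derivation:
After append 61 (leaves=[61]):
  L0: [61]
  root=61
After append 16 (leaves=[61, 16]):
  L0: [61, 16]
  L1: h(61,16)=(61*31+16)%997=910 -> [910]
  root=910
After append 73 (leaves=[61, 16, 73]):
  L0: [61, 16, 73]
  L1: h(61,16)=(61*31+16)%997=910 h(73,73)=(73*31+73)%997=342 -> [910, 342]
  L2: h(910,342)=(910*31+342)%997=636 -> [636]
  root=636
After append 63 (leaves=[61, 16, 73, 63]):
  L0: [61, 16, 73, 63]
  L1: h(61,16)=(61*31+16)%997=910 h(73,63)=(73*31+63)%997=332 -> [910, 332]
  L2: h(910,332)=(910*31+332)%997=626 -> [626]
  root=626
After append 5 (leaves=[61, 16, 73, 63, 5]):
  L0: [61, 16, 73, 63, 5]
  L1: h(61,16)=(61*31+16)%997=910 h(73,63)=(73*31+63)%997=332 h(5,5)=(5*31+5)%997=160 -> [910, 332, 160]
  L2: h(910,332)=(910*31+332)%997=626 h(160,160)=(160*31+160)%997=135 -> [626, 135]
  L3: h(626,135)=(626*31+135)%997=598 -> [598]
  root=598
After append 60 (leaves=[61, 16, 73, 63, 5, 60]):
  L0: [61, 16, 73, 63, 5, 60]
  L1: h(61,16)=(61*31+16)%997=910 h(73,63)=(73*31+63)%997=332 h(5,60)=(5*31+60)%997=215 -> [910, 332, 215]
  L2: h(910,332)=(910*31+332)%997=626 h(215,215)=(215*31+215)%997=898 -> [626, 898]
  L3: h(626,898)=(626*31+898)%997=364 -> [364]
  root=364
After append 11 (leaves=[61, 16, 73, 63, 5, 60, 11]):
  L0: [61, 16, 73, 63, 5, 60, 11]
  L1: h(61,16)=(61*31+16)%997=910 h(73,63)=(73*31+63)%997=332 h(5,60)=(5*31+60)%997=215 h(11,11)=(11*31+11)%997=352 -> [910, 332, 215, 352]
  L2: h(910,332)=(910*31+332)%997=626 h(215,352)=(215*31+352)%997=38 -> [626, 38]
  L3: h(626,38)=(626*31+38)%997=501 -> [501]
  root=501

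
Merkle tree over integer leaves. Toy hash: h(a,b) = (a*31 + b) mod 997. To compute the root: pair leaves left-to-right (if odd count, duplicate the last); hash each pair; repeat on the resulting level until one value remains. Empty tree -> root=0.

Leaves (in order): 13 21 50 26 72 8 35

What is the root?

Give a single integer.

Answer: 464

Derivation:
L0: [13, 21, 50, 26, 72, 8, 35]
L1: h(13,21)=(13*31+21)%997=424 h(50,26)=(50*31+26)%997=579 h(72,8)=(72*31+8)%997=246 h(35,35)=(35*31+35)%997=123 -> [424, 579, 246, 123]
L2: h(424,579)=(424*31+579)%997=762 h(246,123)=(246*31+123)%997=770 -> [762, 770]
L3: h(762,770)=(762*31+770)%997=464 -> [464]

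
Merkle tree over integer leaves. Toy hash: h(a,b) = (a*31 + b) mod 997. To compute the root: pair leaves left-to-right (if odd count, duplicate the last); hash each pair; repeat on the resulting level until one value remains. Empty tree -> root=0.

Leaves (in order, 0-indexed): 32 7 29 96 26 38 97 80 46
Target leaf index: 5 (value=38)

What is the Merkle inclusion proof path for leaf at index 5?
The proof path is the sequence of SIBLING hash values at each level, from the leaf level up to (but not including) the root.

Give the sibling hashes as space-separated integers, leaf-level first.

Answer: 26 96 60 861

Derivation:
L0 (leaves): [32, 7, 29, 96, 26, 38, 97, 80, 46], target index=5
L1: h(32,7)=(32*31+7)%997=2 [pair 0] h(29,96)=(29*31+96)%997=995 [pair 1] h(26,38)=(26*31+38)%997=844 [pair 2] h(97,80)=(97*31+80)%997=96 [pair 3] h(46,46)=(46*31+46)%997=475 [pair 4] -> [2, 995, 844, 96, 475]
  Sibling for proof at L0: 26
L2: h(2,995)=(2*31+995)%997=60 [pair 0] h(844,96)=(844*31+96)%997=338 [pair 1] h(475,475)=(475*31+475)%997=245 [pair 2] -> [60, 338, 245]
  Sibling for proof at L1: 96
L3: h(60,338)=(60*31+338)%997=204 [pair 0] h(245,245)=(245*31+245)%997=861 [pair 1] -> [204, 861]
  Sibling for proof at L2: 60
L4: h(204,861)=(204*31+861)%997=206 [pair 0] -> [206]
  Sibling for proof at L3: 861
Root: 206
Proof path (sibling hashes from leaf to root): [26, 96, 60, 861]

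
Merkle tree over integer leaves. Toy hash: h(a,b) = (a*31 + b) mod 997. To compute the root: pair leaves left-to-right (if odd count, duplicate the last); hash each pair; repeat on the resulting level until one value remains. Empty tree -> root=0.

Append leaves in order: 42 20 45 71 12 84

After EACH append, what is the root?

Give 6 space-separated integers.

After append 42 (leaves=[42]):
  L0: [42]
  root=42
After append 20 (leaves=[42, 20]):
  L0: [42, 20]
  L1: h(42,20)=(42*31+20)%997=325 -> [325]
  root=325
After append 45 (leaves=[42, 20, 45]):
  L0: [42, 20, 45]
  L1: h(42,20)=(42*31+20)%997=325 h(45,45)=(45*31+45)%997=443 -> [325, 443]
  L2: h(325,443)=(325*31+443)%997=548 -> [548]
  root=548
After append 71 (leaves=[42, 20, 45, 71]):
  L0: [42, 20, 45, 71]
  L1: h(42,20)=(42*31+20)%997=325 h(45,71)=(45*31+71)%997=469 -> [325, 469]
  L2: h(325,469)=(325*31+469)%997=574 -> [574]
  root=574
After append 12 (leaves=[42, 20, 45, 71, 12]):
  L0: [42, 20, 45, 71, 12]
  L1: h(42,20)=(42*31+20)%997=325 h(45,71)=(45*31+71)%997=469 h(12,12)=(12*31+12)%997=384 -> [325, 469, 384]
  L2: h(325,469)=(325*31+469)%997=574 h(384,384)=(384*31+384)%997=324 -> [574, 324]
  L3: h(574,324)=(574*31+324)%997=172 -> [172]
  root=172
After append 84 (leaves=[42, 20, 45, 71, 12, 84]):
  L0: [42, 20, 45, 71, 12, 84]
  L1: h(42,20)=(42*31+20)%997=325 h(45,71)=(45*31+71)%997=469 h(12,84)=(12*31+84)%997=456 -> [325, 469, 456]
  L2: h(325,469)=(325*31+469)%997=574 h(456,456)=(456*31+456)%997=634 -> [574, 634]
  L3: h(574,634)=(574*31+634)%997=482 -> [482]
  root=482

Answer: 42 325 548 574 172 482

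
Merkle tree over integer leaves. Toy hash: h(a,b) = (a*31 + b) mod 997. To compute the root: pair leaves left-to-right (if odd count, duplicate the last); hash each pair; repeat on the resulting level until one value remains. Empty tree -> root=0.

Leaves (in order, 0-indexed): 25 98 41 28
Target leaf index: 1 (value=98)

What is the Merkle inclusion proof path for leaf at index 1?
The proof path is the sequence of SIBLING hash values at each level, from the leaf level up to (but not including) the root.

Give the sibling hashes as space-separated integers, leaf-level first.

L0 (leaves): [25, 98, 41, 28], target index=1
L1: h(25,98)=(25*31+98)%997=873 [pair 0] h(41,28)=(41*31+28)%997=302 [pair 1] -> [873, 302]
  Sibling for proof at L0: 25
L2: h(873,302)=(873*31+302)%997=446 [pair 0] -> [446]
  Sibling for proof at L1: 302
Root: 446
Proof path (sibling hashes from leaf to root): [25, 302]

Answer: 25 302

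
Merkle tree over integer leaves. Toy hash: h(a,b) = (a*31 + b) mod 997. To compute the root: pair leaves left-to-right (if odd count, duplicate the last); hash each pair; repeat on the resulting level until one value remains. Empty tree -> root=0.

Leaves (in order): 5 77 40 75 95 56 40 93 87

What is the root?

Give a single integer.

Answer: 306

Derivation:
L0: [5, 77, 40, 75, 95, 56, 40, 93, 87]
L1: h(5,77)=(5*31+77)%997=232 h(40,75)=(40*31+75)%997=318 h(95,56)=(95*31+56)%997=10 h(40,93)=(40*31+93)%997=336 h(87,87)=(87*31+87)%997=790 -> [232, 318, 10, 336, 790]
L2: h(232,318)=(232*31+318)%997=531 h(10,336)=(10*31+336)%997=646 h(790,790)=(790*31+790)%997=355 -> [531, 646, 355]
L3: h(531,646)=(531*31+646)%997=158 h(355,355)=(355*31+355)%997=393 -> [158, 393]
L4: h(158,393)=(158*31+393)%997=306 -> [306]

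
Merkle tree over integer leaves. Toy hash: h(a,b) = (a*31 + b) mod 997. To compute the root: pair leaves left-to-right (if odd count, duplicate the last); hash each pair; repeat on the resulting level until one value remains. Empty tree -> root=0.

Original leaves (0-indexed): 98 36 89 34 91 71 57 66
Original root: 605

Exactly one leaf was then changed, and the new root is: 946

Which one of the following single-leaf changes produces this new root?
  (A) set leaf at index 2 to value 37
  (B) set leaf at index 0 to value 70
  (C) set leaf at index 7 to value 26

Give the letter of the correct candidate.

Answer: B

Derivation:
Original leaves: [98, 36, 89, 34, 91, 71, 57, 66]
Target new root: 946
Try each candidate change and compute the resulting root:
Candidate A: set leaf[2] = 37 -> leaves = [98, 36, 37, 34, 91, 71, 57, 66]
  L0: [98, 36, 37, 34, 91, 71, 57, 66]
  L1: h(98,36)=(98*31+36)%997=83 h(37,34)=(37*31+34)%997=184 h(91,71)=(91*31+71)%997=898 h(57,66)=(57*31+66)%997=836 -> [83, 184, 898, 836]
  L2: h(83,184)=(83*31+184)%997=763 h(898,836)=(898*31+836)%997=758 -> [763, 758]
  L3: h(763,758)=(763*31+758)%997=483 -> [483]
  root = 483 != target 946
Candidate B: set leaf[0] = 70 -> leaves = [70, 36, 89, 34, 91, 71, 57, 66]
  L0: [70, 36, 89, 34, 91, 71, 57, 66]
  L1: h(70,36)=(70*31+36)%997=212 h(89,34)=(89*31+34)%997=799 h(91,71)=(91*31+71)%997=898 h(57,66)=(57*31+66)%997=836 -> [212, 799, 898, 836]
  L2: h(212,799)=(212*31+799)%997=392 h(898,836)=(898*31+836)%997=758 -> [392, 758]
  L3: h(392,758)=(392*31+758)%997=946 -> [946]
  root = 946 == target 946  ** MATCH **
Candidate C: set leaf[7] = 26 -> leaves = [98, 36, 89, 34, 91, 71, 57, 26]
  L0: [98, 36, 89, 34, 91, 71, 57, 26]
  L1: h(98,36)=(98*31+36)%997=83 h(89,34)=(89*31+34)%997=799 h(91,71)=(91*31+71)%997=898 h(57,26)=(57*31+26)%997=796 -> [83, 799, 898, 796]
  L2: h(83,799)=(83*31+799)%997=381 h(898,796)=(898*31+796)%997=718 -> [381, 718]
  L3: h(381,718)=(381*31+718)%997=565 -> [565]
  root = 565 != target 946
Candidate B produces the target root.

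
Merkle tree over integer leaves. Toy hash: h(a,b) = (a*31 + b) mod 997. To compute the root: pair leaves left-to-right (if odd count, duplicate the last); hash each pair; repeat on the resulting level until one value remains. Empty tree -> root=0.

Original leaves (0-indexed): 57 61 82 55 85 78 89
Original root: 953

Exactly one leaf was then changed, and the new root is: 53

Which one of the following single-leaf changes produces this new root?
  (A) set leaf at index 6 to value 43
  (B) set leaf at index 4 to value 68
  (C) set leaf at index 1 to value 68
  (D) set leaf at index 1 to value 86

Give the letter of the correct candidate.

Answer: D

Derivation:
Original leaves: [57, 61, 82, 55, 85, 78, 89]
Target new root: 53
Try each candidate change and compute the resulting root:
Candidate A: set leaf[6] = 43 -> leaves = [57, 61, 82, 55, 85, 78, 43]
  L0: [57, 61, 82, 55, 85, 78, 43]
  L1: h(57,61)=(57*31+61)%997=831 h(82,55)=(82*31+55)%997=603 h(85,78)=(85*31+78)%997=719 h(43,43)=(43*31+43)%997=379 -> [831, 603, 719, 379]
  L2: h(831,603)=(831*31+603)%997=442 h(719,379)=(719*31+379)%997=734 -> [442, 734]
  L3: h(442,734)=(442*31+734)%997=478 -> [478]
  root = 478 != target 53
Candidate B: set leaf[4] = 68 -> leaves = [57, 61, 82, 55, 68, 78, 89]
  L0: [57, 61, 82, 55, 68, 78, 89]
  L1: h(57,61)=(57*31+61)%997=831 h(82,55)=(82*31+55)%997=603 h(68,78)=(68*31+78)%997=192 h(89,89)=(89*31+89)%997=854 -> [831, 603, 192, 854]
  L2: h(831,603)=(831*31+603)%997=442 h(192,854)=(192*31+854)%997=824 -> [442, 824]
  L3: h(442,824)=(442*31+824)%997=568 -> [568]
  root = 568 != target 53
Candidate C: set leaf[1] = 68 -> leaves = [57, 68, 82, 55, 85, 78, 89]
  L0: [57, 68, 82, 55, 85, 78, 89]
  L1: h(57,68)=(57*31+68)%997=838 h(82,55)=(82*31+55)%997=603 h(85,78)=(85*31+78)%997=719 h(89,89)=(89*31+89)%997=854 -> [838, 603, 719, 854]
  L2: h(838,603)=(838*31+603)%997=659 h(719,854)=(719*31+854)%997=212 -> [659, 212]
  L3: h(659,212)=(659*31+212)%997=701 -> [701]
  root = 701 != target 53
Candidate D: set leaf[1] = 86 -> leaves = [57, 86, 82, 55, 85, 78, 89]
  L0: [57, 86, 82, 55, 85, 78, 89]
  L1: h(57,86)=(57*31+86)%997=856 h(82,55)=(82*31+55)%997=603 h(85,78)=(85*31+78)%997=719 h(89,89)=(89*31+89)%997=854 -> [856, 603, 719, 854]
  L2: h(856,603)=(856*31+603)%997=220 h(719,854)=(719*31+854)%997=212 -> [220, 212]
  L3: h(220,212)=(220*31+212)%997=53 -> [53]
  root = 53 == target 53  ** MATCH **
Candidate D produces the target root.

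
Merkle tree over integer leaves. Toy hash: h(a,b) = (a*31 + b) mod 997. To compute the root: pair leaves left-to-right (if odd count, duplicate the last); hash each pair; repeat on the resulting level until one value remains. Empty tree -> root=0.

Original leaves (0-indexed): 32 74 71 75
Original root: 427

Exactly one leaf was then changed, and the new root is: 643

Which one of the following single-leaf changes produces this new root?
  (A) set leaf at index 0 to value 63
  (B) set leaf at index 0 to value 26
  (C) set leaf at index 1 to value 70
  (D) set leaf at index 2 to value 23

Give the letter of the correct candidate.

Original leaves: [32, 74, 71, 75]
Target new root: 643
Try each candidate change and compute the resulting root:
Candidate A: set leaf[0] = 63 -> leaves = [63, 74, 71, 75]
  L0: [63, 74, 71, 75]
  L1: h(63,74)=(63*31+74)%997=33 h(71,75)=(71*31+75)%997=282 -> [33, 282]
  L2: h(33,282)=(33*31+282)%997=308 -> [308]
  root = 308 != target 643
Candidate B: set leaf[0] = 26 -> leaves = [26, 74, 71, 75]
  L0: [26, 74, 71, 75]
  L1: h(26,74)=(26*31+74)%997=880 h(71,75)=(71*31+75)%997=282 -> [880, 282]
  L2: h(880,282)=(880*31+282)%997=643 -> [643]
  root = 643 == target 643  ** MATCH **
Candidate C: set leaf[1] = 70 -> leaves = [32, 70, 71, 75]
  L0: [32, 70, 71, 75]
  L1: h(32,70)=(32*31+70)%997=65 h(71,75)=(71*31+75)%997=282 -> [65, 282]
  L2: h(65,282)=(65*31+282)%997=303 -> [303]
  root = 303 != target 643
Candidate D: set leaf[2] = 23 -> leaves = [32, 74, 23, 75]
  L0: [32, 74, 23, 75]
  L1: h(32,74)=(32*31+74)%997=69 h(23,75)=(23*31+75)%997=788 -> [69, 788]
  L2: h(69,788)=(69*31+788)%997=933 -> [933]
  root = 933 != target 643
Candidate B produces the target root.

Answer: B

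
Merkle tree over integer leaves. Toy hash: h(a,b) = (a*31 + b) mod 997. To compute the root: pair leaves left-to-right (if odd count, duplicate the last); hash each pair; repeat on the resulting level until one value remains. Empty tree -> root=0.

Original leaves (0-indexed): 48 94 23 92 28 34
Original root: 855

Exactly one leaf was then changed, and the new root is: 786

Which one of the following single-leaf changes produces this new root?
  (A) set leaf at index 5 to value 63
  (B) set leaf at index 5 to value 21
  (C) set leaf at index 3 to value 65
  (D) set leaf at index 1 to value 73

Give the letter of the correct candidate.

Original leaves: [48, 94, 23, 92, 28, 34]
Target new root: 786
Try each candidate change and compute the resulting root:
Candidate A: set leaf[5] = 63 -> leaves = [48, 94, 23, 92, 28, 63]
  L0: [48, 94, 23, 92, 28, 63]
  L1: h(48,94)=(48*31+94)%997=585 h(23,92)=(23*31+92)%997=805 h(28,63)=(28*31+63)%997=931 -> [585, 805, 931]
  L2: h(585,805)=(585*31+805)%997=994 h(931,931)=(931*31+931)%997=879 -> [994, 879]
  L3: h(994,879)=(994*31+879)%997=786 -> [786]
  root = 786 == target 786  ** MATCH **
Candidate B: set leaf[5] = 21 -> leaves = [48, 94, 23, 92, 28, 21]
  L0: [48, 94, 23, 92, 28, 21]
  L1: h(48,94)=(48*31+94)%997=585 h(23,92)=(23*31+92)%997=805 h(28,21)=(28*31+21)%997=889 -> [585, 805, 889]
  L2: h(585,805)=(585*31+805)%997=994 h(889,889)=(889*31+889)%997=532 -> [994, 532]
  L3: h(994,532)=(994*31+532)%997=439 -> [439]
  root = 439 != target 786
Candidate C: set leaf[3] = 65 -> leaves = [48, 94, 23, 65, 28, 34]
  L0: [48, 94, 23, 65, 28, 34]
  L1: h(48,94)=(48*31+94)%997=585 h(23,65)=(23*31+65)%997=778 h(28,34)=(28*31+34)%997=902 -> [585, 778, 902]
  L2: h(585,778)=(585*31+778)%997=967 h(902,902)=(902*31+902)%997=948 -> [967, 948]
  L3: h(967,948)=(967*31+948)%997=18 -> [18]
  root = 18 != target 786
Candidate D: set leaf[1] = 73 -> leaves = [48, 73, 23, 92, 28, 34]
  L0: [48, 73, 23, 92, 28, 34]
  L1: h(48,73)=(48*31+73)%997=564 h(23,92)=(23*31+92)%997=805 h(28,34)=(28*31+34)%997=902 -> [564, 805, 902]
  L2: h(564,805)=(564*31+805)%997=343 h(902,902)=(902*31+902)%997=948 -> [343, 948]
  L3: h(343,948)=(343*31+948)%997=614 -> [614]
  root = 614 != target 786
Candidate A produces the target root.

Answer: A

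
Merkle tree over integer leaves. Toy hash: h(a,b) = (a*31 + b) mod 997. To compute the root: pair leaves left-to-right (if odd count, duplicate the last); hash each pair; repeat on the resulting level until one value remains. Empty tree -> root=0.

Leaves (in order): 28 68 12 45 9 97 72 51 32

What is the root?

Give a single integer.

Answer: 363

Derivation:
L0: [28, 68, 12, 45, 9, 97, 72, 51, 32]
L1: h(28,68)=(28*31+68)%997=936 h(12,45)=(12*31+45)%997=417 h(9,97)=(9*31+97)%997=376 h(72,51)=(72*31+51)%997=289 h(32,32)=(32*31+32)%997=27 -> [936, 417, 376, 289, 27]
L2: h(936,417)=(936*31+417)%997=520 h(376,289)=(376*31+289)%997=978 h(27,27)=(27*31+27)%997=864 -> [520, 978, 864]
L3: h(520,978)=(520*31+978)%997=149 h(864,864)=(864*31+864)%997=729 -> [149, 729]
L4: h(149,729)=(149*31+729)%997=363 -> [363]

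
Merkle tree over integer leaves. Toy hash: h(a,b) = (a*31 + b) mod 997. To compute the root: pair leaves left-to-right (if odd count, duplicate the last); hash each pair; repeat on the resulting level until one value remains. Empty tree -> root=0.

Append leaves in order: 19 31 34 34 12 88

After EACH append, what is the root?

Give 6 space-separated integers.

After append 19 (leaves=[19]):
  L0: [19]
  root=19
After append 31 (leaves=[19, 31]):
  L0: [19, 31]
  L1: h(19,31)=(19*31+31)%997=620 -> [620]
  root=620
After append 34 (leaves=[19, 31, 34]):
  L0: [19, 31, 34]
  L1: h(19,31)=(19*31+31)%997=620 h(34,34)=(34*31+34)%997=91 -> [620, 91]
  L2: h(620,91)=(620*31+91)%997=368 -> [368]
  root=368
After append 34 (leaves=[19, 31, 34, 34]):
  L0: [19, 31, 34, 34]
  L1: h(19,31)=(19*31+31)%997=620 h(34,34)=(34*31+34)%997=91 -> [620, 91]
  L2: h(620,91)=(620*31+91)%997=368 -> [368]
  root=368
After append 12 (leaves=[19, 31, 34, 34, 12]):
  L0: [19, 31, 34, 34, 12]
  L1: h(19,31)=(19*31+31)%997=620 h(34,34)=(34*31+34)%997=91 h(12,12)=(12*31+12)%997=384 -> [620, 91, 384]
  L2: h(620,91)=(620*31+91)%997=368 h(384,384)=(384*31+384)%997=324 -> [368, 324]
  L3: h(368,324)=(368*31+324)%997=765 -> [765]
  root=765
After append 88 (leaves=[19, 31, 34, 34, 12, 88]):
  L0: [19, 31, 34, 34, 12, 88]
  L1: h(19,31)=(19*31+31)%997=620 h(34,34)=(34*31+34)%997=91 h(12,88)=(12*31+88)%997=460 -> [620, 91, 460]
  L2: h(620,91)=(620*31+91)%997=368 h(460,460)=(460*31+460)%997=762 -> [368, 762]
  L3: h(368,762)=(368*31+762)%997=206 -> [206]
  root=206

Answer: 19 620 368 368 765 206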